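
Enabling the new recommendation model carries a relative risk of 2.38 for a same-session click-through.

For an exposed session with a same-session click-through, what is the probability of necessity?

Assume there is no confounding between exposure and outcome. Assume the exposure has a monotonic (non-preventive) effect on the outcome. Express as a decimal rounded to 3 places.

PN ≈ 0.580

Under exogeneity and monotonicity, PN = (RR − 1) / RR = 1 − 1/RR.
PN = (2.38 − 1) / 2.38 = 1.38 / 2.38 ≈ 0.5798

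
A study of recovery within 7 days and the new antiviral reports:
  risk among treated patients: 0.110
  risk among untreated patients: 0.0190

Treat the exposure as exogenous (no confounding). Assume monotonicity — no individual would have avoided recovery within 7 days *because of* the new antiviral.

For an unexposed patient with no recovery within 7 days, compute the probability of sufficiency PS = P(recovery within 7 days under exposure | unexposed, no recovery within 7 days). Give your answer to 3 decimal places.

Let p₁ = 0.11, p₀ = 0.019.
Under exogeneity and monotonicity, PS = (p₁ − p₀) / (1 − p₀).
PS = (0.11 − 0.019) / (1 − 0.019) = 0.091 / 0.981 ≈ 0.0928

PS ≈ 0.093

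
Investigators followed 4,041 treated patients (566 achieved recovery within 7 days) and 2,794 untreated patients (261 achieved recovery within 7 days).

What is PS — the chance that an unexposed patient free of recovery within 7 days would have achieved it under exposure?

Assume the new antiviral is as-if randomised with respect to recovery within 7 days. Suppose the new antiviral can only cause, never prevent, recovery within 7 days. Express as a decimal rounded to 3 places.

p₁ = P(outcome | exposed) = 566/4041 = 0.14006
p₀ = P(outcome | unexposed) = 261/2794 = 0.093414
Under exogeneity and monotonicity, PS = (p₁ − p₀) / (1 − p₀).
PS = (0.14006 − 0.093414) / (1 − 0.093414) = 0.04665 / 0.90659 ≈ 0.0515

PS ≈ 0.051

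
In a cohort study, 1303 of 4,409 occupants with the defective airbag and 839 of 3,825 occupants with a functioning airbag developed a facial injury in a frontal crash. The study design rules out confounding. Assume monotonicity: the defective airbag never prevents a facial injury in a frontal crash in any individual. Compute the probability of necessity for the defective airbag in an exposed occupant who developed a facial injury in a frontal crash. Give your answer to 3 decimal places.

PN ≈ 0.258

p₁ = P(outcome | exposed) = 1303/4409 = 0.29553
p₀ = P(outcome | unexposed) = 839/3825 = 0.21935
Under exogeneity and monotonicity, PN = (p₁ − p₀) / p₁.
PN = (0.29553 − 0.21935) / 0.29553 = 0.076185 / 0.29553 ≈ 0.2578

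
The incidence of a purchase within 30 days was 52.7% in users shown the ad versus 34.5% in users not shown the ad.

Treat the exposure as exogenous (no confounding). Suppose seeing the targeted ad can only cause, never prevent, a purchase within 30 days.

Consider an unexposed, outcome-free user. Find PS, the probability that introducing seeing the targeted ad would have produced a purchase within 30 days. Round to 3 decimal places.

PS ≈ 0.278

p₁ = 0.527, p₀ = 0.345.
Under exogeneity and monotonicity, PS = (p₁ − p₀) / (1 − p₀).
PS = (0.527 − 0.345) / (1 − 0.345) = 0.182 / 0.655 ≈ 0.2779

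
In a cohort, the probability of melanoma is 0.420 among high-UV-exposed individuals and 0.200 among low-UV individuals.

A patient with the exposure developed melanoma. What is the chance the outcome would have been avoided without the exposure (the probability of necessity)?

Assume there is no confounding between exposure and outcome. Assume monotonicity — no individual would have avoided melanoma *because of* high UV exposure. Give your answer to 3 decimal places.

PN ≈ 0.524

Let p₁ = 0.42, p₀ = 0.2.
Under exogeneity and monotonicity, PN = (p₁ − p₀) / p₁.
PN = (0.42 − 0.2) / 0.42 = 0.22 / 0.42 ≈ 0.5238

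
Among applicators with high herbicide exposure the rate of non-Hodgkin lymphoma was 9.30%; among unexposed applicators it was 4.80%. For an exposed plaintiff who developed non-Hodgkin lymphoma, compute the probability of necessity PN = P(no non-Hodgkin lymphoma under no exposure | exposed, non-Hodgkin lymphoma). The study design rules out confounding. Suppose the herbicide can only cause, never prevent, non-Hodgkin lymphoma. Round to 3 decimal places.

PN ≈ 0.484

p₁ = 0.093, p₀ = 0.048.
Under exogeneity and monotonicity, PN = (p₁ − p₀) / p₁.
PN = (0.093 − 0.048) / 0.093 = 0.045 / 0.093 ≈ 0.4839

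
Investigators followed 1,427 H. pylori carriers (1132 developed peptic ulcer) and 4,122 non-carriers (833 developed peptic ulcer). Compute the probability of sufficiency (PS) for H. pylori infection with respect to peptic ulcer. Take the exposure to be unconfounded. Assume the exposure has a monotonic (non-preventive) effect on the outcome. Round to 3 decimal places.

p₁ = P(outcome | exposed) = 1132/1427 = 0.79327
p₀ = P(outcome | unexposed) = 833/4122 = 0.20209
Under exogeneity and monotonicity, PS = (p₁ − p₀) / (1 − p₀).
PS = (0.79327 − 0.20209) / (1 − 0.20209) = 0.59119 / 0.79791 ≈ 0.7409

PS ≈ 0.741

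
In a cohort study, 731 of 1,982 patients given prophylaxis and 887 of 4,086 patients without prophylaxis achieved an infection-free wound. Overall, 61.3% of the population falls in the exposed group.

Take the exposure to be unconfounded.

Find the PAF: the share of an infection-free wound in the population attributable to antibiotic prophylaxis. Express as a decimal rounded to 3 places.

p₁ = P(outcome | exposed) = 731/1982 = 0.36882
p₀ = P(outcome | unexposed) = 887/4086 = 0.21708
Overall risk P(Y=1) = π·p₁ + (1−π)·p₀ = 0.613×0.36882 + 0.387×0.21708 = 0.3101.
Under exogeneity, PAF = [P(Y=1) − p₀] / P(Y=1).
PAF = (0.3101 − 0.21708) / 0.3101 ≈ 0.3000

PAF ≈ 0.300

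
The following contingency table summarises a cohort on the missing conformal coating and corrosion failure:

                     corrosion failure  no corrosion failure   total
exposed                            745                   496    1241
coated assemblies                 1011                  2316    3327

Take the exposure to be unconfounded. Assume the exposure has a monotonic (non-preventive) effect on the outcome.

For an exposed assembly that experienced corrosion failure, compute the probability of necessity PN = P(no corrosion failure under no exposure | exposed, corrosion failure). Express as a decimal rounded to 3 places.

p₁ = P(outcome | exposed) = 745/1241 = 0.60032
p₀ = P(outcome | unexposed) = 1011/3327 = 0.30388
Under exogeneity and monotonicity, PN = (p₁ − p₀)/p₁.
PN = (0.60032 − 0.30388) / 0.60032 ≈ 0.4938

PN ≈ 0.494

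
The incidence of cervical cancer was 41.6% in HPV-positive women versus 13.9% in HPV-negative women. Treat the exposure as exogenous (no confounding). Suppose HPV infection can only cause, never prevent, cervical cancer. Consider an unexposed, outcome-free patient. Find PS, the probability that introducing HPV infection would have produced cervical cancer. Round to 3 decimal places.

PS ≈ 0.322

p₁ = 0.416, p₀ = 0.139.
Under exogeneity and monotonicity, PS = (p₁ − p₀) / (1 − p₀).
PS = (0.416 − 0.139) / (1 − 0.139) = 0.277 / 0.861 ≈ 0.3217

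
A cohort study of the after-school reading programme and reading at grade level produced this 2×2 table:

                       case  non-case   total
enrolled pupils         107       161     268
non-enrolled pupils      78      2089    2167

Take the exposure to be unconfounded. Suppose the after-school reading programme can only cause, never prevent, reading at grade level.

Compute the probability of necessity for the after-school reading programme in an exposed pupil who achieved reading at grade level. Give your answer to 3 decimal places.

p₁ = P(outcome | exposed) = 107/268 = 0.39925
p₀ = P(outcome | unexposed) = 78/2167 = 0.035994
Under exogeneity and monotonicity, PN = (p₁ − p₀)/p₁.
PN = (0.39925 − 0.035994) / 0.39925 ≈ 0.9098

PN ≈ 0.910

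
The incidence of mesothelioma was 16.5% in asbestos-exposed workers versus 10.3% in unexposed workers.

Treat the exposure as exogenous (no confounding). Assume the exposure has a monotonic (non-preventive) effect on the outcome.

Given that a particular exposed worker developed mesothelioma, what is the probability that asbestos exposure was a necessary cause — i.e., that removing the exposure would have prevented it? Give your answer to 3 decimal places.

PN ≈ 0.376

p₁ = 0.165, p₀ = 0.103.
Under exogeneity and monotonicity, PN = (p₁ − p₀) / p₁.
PN = (0.165 − 0.103) / 0.165 = 0.062 / 0.165 ≈ 0.3758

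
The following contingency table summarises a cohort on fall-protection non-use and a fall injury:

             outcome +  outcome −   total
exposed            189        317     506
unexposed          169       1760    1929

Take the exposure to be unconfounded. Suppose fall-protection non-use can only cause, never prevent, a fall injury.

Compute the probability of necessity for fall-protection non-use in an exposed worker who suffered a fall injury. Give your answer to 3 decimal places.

PN ≈ 0.765

p₁ = P(outcome | exposed) = 189/506 = 0.37352
p₀ = P(outcome | unexposed) = 169/1929 = 0.08761
Under exogeneity and monotonicity, PN = (p₁ − p₀) / p₁.
PN = (0.37352 − 0.08761) / 0.37352 = 0.28591 / 0.37352 ≈ 0.7654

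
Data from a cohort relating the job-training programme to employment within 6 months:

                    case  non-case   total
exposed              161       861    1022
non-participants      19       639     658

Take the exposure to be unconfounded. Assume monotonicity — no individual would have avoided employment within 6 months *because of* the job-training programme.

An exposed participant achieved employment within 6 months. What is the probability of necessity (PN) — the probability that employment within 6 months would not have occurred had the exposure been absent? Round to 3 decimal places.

p₁ = P(outcome | exposed) = 161/1022 = 0.15753
p₀ = P(outcome | unexposed) = 19/658 = 0.028875
Under exogeneity and monotonicity, PN = (p₁ − p₀)/p₁.
PN = (0.15753 − 0.028875) / 0.15753 ≈ 0.8167

PN ≈ 0.817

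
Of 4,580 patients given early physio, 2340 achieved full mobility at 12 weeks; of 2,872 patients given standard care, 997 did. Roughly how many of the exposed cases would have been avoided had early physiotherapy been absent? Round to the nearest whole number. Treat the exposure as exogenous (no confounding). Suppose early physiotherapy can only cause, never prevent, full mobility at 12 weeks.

p₁ = P(outcome | exposed) = 2340/4580 = 0.51092
p₀ = P(outcome | unexposed) = 997/2872 = 0.34714
PN = (p₁ − p₀)/p₁ = (0.51092 − 0.34714) / 0.51092 ≈ 0.32055.
Attributable cases ≈ PN × (exposed cases) = 0.32055 × 2340 ≈ 750.08.

about 750 cases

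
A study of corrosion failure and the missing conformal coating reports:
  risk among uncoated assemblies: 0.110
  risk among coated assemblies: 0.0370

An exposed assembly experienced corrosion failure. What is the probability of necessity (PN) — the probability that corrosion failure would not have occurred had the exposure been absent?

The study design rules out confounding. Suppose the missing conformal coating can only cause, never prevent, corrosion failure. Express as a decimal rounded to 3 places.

PN ≈ 0.664

Let p₁ = 0.11, p₀ = 0.037.
Under exogeneity and monotonicity, PN = (p₁ − p₀) / p₁.
PN = (0.11 − 0.037) / 0.11 = 0.073 / 0.11 ≈ 0.6636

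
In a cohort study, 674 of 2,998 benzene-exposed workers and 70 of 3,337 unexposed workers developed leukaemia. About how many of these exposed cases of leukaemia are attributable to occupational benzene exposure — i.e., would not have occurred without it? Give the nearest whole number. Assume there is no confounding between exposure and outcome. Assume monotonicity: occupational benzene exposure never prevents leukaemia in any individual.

about 611 cases

p₁ = P(outcome | exposed) = 674/2998 = 0.22482
p₀ = P(outcome | unexposed) = 70/3337 = 0.020977
PN = (p₁ − p₀)/p₁ = (0.22482 − 0.020977) / 0.22482 ≈ 0.90669.
Attributable cases ≈ PN × (exposed cases) = 0.90669 × 674 ≈ 611.11.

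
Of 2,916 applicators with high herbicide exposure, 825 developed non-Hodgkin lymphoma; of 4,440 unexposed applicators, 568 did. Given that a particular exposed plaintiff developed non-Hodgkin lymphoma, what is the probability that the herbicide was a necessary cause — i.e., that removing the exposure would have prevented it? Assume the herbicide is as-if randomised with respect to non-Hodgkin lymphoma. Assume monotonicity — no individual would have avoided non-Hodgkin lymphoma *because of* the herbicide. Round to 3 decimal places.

p₁ = P(outcome | exposed) = 825/2916 = 0.28292
p₀ = P(outcome | unexposed) = 568/4440 = 0.12793
Under exogeneity and monotonicity, PN = (p₁ − p₀) / p₁.
PN = (0.28292 − 0.12793) / 0.28292 = 0.15499 / 0.28292 ≈ 0.5478

PN ≈ 0.548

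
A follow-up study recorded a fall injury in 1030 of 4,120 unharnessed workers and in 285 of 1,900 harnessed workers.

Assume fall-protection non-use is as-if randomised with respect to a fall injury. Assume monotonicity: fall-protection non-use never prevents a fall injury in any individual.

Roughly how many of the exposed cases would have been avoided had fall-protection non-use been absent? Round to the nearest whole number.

p₁ = P(outcome | exposed) = 1030/4120 = 0.25
p₀ = P(outcome | unexposed) = 285/1900 = 0.15
PN = (p₁ − p₀)/p₁ = (0.25 − 0.15) / 0.25 ≈ 0.40000.
Attributable cases ≈ PN × (exposed cases) = 0.40000 × 1030 ≈ 412.00.

about 412 cases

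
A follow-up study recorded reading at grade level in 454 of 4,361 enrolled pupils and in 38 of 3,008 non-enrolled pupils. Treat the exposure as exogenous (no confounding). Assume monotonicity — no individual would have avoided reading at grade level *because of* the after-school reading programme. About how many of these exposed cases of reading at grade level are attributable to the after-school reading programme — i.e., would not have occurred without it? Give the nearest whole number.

about 399 cases

p₁ = P(outcome | exposed) = 454/4361 = 0.1041
p₀ = P(outcome | unexposed) = 38/3008 = 0.012633
PN = (p₁ − p₀)/p₁ = (0.1041 − 0.012633) / 0.1041 ≈ 0.87865.
Attributable cases ≈ PN × (exposed cases) = 0.87865 × 454 ≈ 398.91.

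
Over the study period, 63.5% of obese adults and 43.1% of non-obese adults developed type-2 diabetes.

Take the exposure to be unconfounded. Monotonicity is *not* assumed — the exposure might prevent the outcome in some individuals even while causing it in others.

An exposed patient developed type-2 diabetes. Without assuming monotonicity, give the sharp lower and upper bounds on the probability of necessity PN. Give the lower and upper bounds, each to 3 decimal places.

0.321 ≤ PN ≤ 0.896

p₁ = 0.635, p₀ = 0.431.
Under exogeneity alone the bounds on PN are max{0,(p₁−p₀)/p₁} ≤ PN ≤ min{1,(1−p₀)/p₁}.
  lower = (p₁ − p₀)/p₁ = 0.204 / 0.635 ≈ 0.3213
  upper = min{1, (1 − p₀)/p₁} = 0.569 / 0.635 ≈ 0.8961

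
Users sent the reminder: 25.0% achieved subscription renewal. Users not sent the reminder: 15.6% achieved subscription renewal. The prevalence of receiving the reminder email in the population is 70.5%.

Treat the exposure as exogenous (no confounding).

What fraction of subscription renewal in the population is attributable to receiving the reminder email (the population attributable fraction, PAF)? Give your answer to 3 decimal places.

p₁ = 0.25, p₀ = 0.156.
Overall risk P(Y=1) = π·p₁ + (1−π)·p₀ = 0.705×0.25 + 0.295×0.156 = 0.22227.
Under exogeneity, PAF = [P(Y=1) − p₀] / P(Y=1).
PAF = (0.22227 − 0.156) / 0.22227 ≈ 0.2982

PAF ≈ 0.298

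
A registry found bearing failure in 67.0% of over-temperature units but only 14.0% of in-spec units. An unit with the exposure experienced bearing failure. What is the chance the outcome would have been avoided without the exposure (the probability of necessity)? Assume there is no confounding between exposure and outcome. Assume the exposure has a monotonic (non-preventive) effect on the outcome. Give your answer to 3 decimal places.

p₁ = 0.67, p₀ = 0.14.
Under exogeneity and monotonicity, PN = (p₁ − p₀) / p₁.
PN = (0.67 − 0.14) / 0.67 = 0.53 / 0.67 ≈ 0.7910

PN ≈ 0.791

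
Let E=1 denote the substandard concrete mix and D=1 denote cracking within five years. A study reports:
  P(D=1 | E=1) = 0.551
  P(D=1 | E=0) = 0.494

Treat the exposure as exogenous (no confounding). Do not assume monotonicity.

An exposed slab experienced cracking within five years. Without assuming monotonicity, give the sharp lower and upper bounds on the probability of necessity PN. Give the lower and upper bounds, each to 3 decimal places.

Let p₁ = 0.551, p₀ = 0.494.
Under exogeneity alone the bounds on PN are max{0,(p₁−p₀)/p₁} ≤ PN ≤ min{1,(1−p₀)/p₁}.
  lower = (p₁ − p₀)/p₁ = 0.057 / 0.551 ≈ 0.1034
  upper = min{1, (1 − p₀)/p₁} = 0.506 / 0.551 ≈ 0.9183

0.103 ≤ PN ≤ 0.918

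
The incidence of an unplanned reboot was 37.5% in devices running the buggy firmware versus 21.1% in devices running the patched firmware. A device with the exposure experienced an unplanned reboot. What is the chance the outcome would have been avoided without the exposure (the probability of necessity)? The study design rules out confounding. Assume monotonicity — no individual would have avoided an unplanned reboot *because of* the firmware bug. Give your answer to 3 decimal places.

PN ≈ 0.437

p₁ = 0.375, p₀ = 0.211.
Under exogeneity and monotonicity, PN = (p₁ − p₀) / p₁.
PN = (0.375 − 0.211) / 0.375 = 0.164 / 0.375 ≈ 0.4373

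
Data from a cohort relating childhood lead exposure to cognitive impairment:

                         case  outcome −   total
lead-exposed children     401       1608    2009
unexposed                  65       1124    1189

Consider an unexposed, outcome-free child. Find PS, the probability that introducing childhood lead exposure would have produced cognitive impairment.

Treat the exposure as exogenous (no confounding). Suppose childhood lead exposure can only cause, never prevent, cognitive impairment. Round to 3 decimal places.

p₁ = P(outcome | exposed) = 401/2009 = 0.1996
p₀ = P(outcome | unexposed) = 65/1189 = 0.054668
Under exogeneity and monotonicity, PS = (p₁ − p₀) / (1 − p₀).
PS = (0.1996 − 0.054668) / (1 − 0.054668) = 0.14493 / 0.94533 ≈ 0.1533

PS ≈ 0.153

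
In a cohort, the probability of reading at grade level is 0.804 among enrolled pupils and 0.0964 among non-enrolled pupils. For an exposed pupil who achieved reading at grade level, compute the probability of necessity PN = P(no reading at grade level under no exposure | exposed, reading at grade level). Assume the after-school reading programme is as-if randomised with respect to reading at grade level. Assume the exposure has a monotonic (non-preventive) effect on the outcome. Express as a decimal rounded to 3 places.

Let p₁ = 0.804, p₀ = 0.0964.
Under exogeneity and monotonicity, PN = (p₁ − p₀) / p₁.
PN = (0.804 − 0.0964) / 0.804 = 0.7076 / 0.804 ≈ 0.8801

PN ≈ 0.880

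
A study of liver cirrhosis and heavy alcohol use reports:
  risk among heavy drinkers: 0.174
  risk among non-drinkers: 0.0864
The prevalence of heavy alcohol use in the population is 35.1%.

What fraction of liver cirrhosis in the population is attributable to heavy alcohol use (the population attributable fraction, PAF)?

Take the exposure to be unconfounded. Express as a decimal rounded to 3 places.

PAF ≈ 0.262

Let p₁ = 0.174, p₀ = 0.0864.
Overall risk P(Y=1) = π·p₁ + (1−π)·p₀ = 0.351×0.174 + 0.649×0.0864 = 0.11715.
Under exogeneity, PAF = [P(Y=1) − p₀] / P(Y=1).
PAF = (0.11715 − 0.0864) / 0.11715 ≈ 0.2625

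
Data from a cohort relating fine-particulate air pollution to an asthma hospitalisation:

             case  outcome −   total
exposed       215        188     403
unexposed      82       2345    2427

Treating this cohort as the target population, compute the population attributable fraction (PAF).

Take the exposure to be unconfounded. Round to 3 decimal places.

p₁ = P(outcome | exposed) = 215/403 = 0.5335
p₀ = P(outcome | unexposed) = 82/2427 = 0.033787
Exposure prevalence π = 403/2830 = 0.1424; overall risk P(Y=1) = 0.10495.
Under exogeneity, PAF = [P(Y=1) − p₀]/P(Y=1).
PAF = (0.10495 − 0.033787) / 0.10495 ≈ 0.6781

PAF ≈ 0.678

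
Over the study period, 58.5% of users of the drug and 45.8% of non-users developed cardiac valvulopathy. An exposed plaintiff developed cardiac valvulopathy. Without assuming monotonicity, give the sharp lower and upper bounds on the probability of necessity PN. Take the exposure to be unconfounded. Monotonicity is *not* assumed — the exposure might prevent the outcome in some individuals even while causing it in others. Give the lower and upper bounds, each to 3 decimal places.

0.217 ≤ PN ≤ 0.926

p₁ = 0.585, p₀ = 0.458.
Under exogeneity alone the bounds on PN are max{0,(p₁−p₀)/p₁} ≤ PN ≤ min{1,(1−p₀)/p₁}.
  lower = (p₁ − p₀)/p₁ = 0.127 / 0.585 ≈ 0.2171
  upper = min{1, (1 − p₀)/p₁} = 0.542 / 0.585 ≈ 0.9265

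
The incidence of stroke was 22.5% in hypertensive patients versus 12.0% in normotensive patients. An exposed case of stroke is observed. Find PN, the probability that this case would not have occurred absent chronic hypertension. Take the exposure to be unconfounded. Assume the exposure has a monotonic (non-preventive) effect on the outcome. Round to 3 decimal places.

p₁ = 0.225, p₀ = 0.12.
Under exogeneity and monotonicity, PN = (p₁ − p₀) / p₁.
PN = (0.225 − 0.12) / 0.225 = 0.105 / 0.225 ≈ 0.4667

PN ≈ 0.467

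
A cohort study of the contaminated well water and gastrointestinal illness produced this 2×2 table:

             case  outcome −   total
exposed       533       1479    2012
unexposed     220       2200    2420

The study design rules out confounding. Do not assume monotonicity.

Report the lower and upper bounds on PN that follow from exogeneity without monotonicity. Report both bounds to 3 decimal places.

p₁ = P(outcome | exposed) = 533/2012 = 0.26491
p₀ = P(outcome | unexposed) = 220/2420 = 0.090909
Under exogeneity alone the bounds on PN are max{0,(p₁−p₀)/p₁} ≤ PN ≤ min{1,(1−p₀)/p₁}.
  lower = (p₁ − p₀)/p₁ = 0.174 / 0.26491 ≈ 0.6568
  upper = min{1, (1 − p₀)/p₁} = 0.90909 / 0.26491 ≈ 3.4317 → capped at 1

0.657 ≤ PN ≤ 1.000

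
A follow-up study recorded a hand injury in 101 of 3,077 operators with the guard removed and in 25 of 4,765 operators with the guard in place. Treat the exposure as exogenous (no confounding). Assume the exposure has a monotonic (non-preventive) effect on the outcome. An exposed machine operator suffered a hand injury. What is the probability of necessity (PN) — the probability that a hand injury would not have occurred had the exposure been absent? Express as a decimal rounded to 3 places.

p₁ = P(outcome | exposed) = 101/3077 = 0.032824
p₀ = P(outcome | unexposed) = 25/4765 = 0.0052466
Under exogeneity and monotonicity, PN = (p₁ − p₀) / p₁.
PN = (0.032824 − 0.0052466) / 0.032824 = 0.027578 / 0.032824 ≈ 0.8402

PN ≈ 0.840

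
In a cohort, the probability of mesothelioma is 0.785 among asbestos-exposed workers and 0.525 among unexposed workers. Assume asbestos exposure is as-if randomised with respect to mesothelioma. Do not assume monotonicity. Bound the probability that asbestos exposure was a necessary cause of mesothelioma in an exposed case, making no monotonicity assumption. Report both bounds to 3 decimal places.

Let p₁ = 0.785, p₀ = 0.525.
Under exogeneity alone the bounds on PN are max{0,(p₁−p₀)/p₁} ≤ PN ≤ min{1,(1−p₀)/p₁}.
  lower = (p₁ − p₀)/p₁ = 0.26 / 0.785 ≈ 0.3312
  upper = min{1, (1 − p₀)/p₁} = 0.475 / 0.785 ≈ 0.6051

0.331 ≤ PN ≤ 0.605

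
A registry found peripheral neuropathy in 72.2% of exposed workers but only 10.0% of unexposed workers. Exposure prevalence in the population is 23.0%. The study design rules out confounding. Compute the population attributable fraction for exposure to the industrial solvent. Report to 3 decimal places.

p₁ = 0.722, p₀ = 0.1.
Overall risk P(Y=1) = π·p₁ + (1−π)·p₀ = 0.23×0.722 + 0.77×0.1 = 0.24306.
Under exogeneity, PAF = [P(Y=1) − p₀] / P(Y=1).
PAF = (0.24306 − 0.1) / 0.24306 ≈ 0.5886

PAF ≈ 0.589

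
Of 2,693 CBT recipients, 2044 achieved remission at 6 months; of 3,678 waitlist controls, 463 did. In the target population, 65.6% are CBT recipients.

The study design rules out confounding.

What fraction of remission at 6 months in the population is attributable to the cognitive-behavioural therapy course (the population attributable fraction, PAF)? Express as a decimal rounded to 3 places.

p₁ = P(outcome | exposed) = 2044/2693 = 0.759
p₀ = P(outcome | unexposed) = 463/3678 = 0.12588
Overall risk P(Y=1) = π·p₁ + (1−π)·p₀ = 0.656×0.759 + 0.344×0.12588 = 0.54121.
Under exogeneity, PAF = [P(Y=1) − p₀] / P(Y=1).
PAF = (0.54121 − 0.12588) / 0.54121 ≈ 0.7674

PAF ≈ 0.767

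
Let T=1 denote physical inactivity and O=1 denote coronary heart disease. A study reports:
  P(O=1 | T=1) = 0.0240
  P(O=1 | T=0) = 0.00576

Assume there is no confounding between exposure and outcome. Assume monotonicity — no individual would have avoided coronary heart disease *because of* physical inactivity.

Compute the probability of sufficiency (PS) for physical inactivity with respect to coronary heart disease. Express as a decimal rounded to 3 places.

Let p₁ = 0.024, p₀ = 0.00576.
Under exogeneity and monotonicity, PS = (p₁ − p₀) / (1 − p₀).
PS = (0.024 − 0.00576) / (1 − 0.00576) = 0.01824 / 0.99424 ≈ 0.0183

PS ≈ 0.018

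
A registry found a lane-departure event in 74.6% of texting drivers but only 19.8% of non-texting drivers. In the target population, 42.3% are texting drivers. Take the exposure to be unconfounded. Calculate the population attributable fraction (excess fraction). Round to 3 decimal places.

p₁ = 0.746, p₀ = 0.198.
Overall risk P(Y=1) = π·p₁ + (1−π)·p₀ = 0.423×0.746 + 0.577×0.198 = 0.4298.
Under exogeneity, PAF = [P(Y=1) − p₀] / P(Y=1).
PAF = (0.4298 − 0.198) / 0.4298 ≈ 0.5393

PAF ≈ 0.539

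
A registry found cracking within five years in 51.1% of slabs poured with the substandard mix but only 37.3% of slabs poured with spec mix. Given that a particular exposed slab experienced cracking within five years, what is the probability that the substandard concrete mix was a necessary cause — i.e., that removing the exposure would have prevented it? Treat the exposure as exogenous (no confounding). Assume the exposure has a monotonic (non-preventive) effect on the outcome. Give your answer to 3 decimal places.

PN ≈ 0.270

p₁ = 0.511, p₀ = 0.373.
Under exogeneity and monotonicity, PN = (p₁ − p₀) / p₁.
PN = (0.511 − 0.373) / 0.511 = 0.138 / 0.511 ≈ 0.2701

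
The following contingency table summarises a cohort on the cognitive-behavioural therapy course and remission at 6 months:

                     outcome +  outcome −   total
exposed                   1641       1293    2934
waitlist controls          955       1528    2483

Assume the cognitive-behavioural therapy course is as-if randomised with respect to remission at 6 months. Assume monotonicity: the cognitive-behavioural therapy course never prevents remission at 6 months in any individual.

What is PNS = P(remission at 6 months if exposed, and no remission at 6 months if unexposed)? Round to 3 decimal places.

PNS ≈ 0.175

p₁ = P(outcome | exposed) = 1641/2934 = 0.5593
p₀ = P(outcome | unexposed) = 955/2483 = 0.38462
Under exogeneity and monotonicity, PNS = p₁ − p₀.
PNS = 0.5593 − 0.38462 = 0.17469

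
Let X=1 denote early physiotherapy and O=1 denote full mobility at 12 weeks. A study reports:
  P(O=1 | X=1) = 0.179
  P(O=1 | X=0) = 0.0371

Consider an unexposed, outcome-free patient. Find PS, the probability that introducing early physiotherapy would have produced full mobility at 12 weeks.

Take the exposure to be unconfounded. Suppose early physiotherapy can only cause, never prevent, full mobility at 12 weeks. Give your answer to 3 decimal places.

PS ≈ 0.147

Let p₁ = 0.179, p₀ = 0.0371.
Under exogeneity and monotonicity, PS = (p₁ − p₀) / (1 − p₀).
PS = (0.179 − 0.0371) / (1 − 0.0371) = 0.1419 / 0.9629 ≈ 0.1474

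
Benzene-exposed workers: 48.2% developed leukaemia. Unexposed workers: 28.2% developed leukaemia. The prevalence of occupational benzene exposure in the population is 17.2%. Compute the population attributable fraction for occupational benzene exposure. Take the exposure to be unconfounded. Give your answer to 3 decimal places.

p₁ = 0.482, p₀ = 0.282.
Overall risk P(Y=1) = π·p₁ + (1−π)·p₀ = 0.172×0.482 + 0.828×0.282 = 0.3164.
Under exogeneity, PAF = [P(Y=1) − p₀] / P(Y=1).
PAF = (0.3164 − 0.282) / 0.3164 ≈ 0.1087

PAF ≈ 0.109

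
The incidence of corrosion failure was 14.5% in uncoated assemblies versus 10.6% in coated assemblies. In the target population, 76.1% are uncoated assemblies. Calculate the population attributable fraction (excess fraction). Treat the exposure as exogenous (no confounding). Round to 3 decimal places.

PAF ≈ 0.219

p₁ = 0.145, p₀ = 0.106.
Overall risk P(Y=1) = π·p₁ + (1−π)·p₀ = 0.761×0.145 + 0.239×0.106 = 0.13568.
Under exogeneity, PAF = [P(Y=1) − p₀] / P(Y=1).
PAF = (0.13568 − 0.106) / 0.13568 ≈ 0.2187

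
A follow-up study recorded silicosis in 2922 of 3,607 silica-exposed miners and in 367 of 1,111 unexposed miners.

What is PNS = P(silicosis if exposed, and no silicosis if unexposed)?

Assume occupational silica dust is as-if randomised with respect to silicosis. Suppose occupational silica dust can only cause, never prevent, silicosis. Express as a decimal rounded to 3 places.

PNS ≈ 0.480

p₁ = P(outcome | exposed) = 2922/3607 = 0.81009
p₀ = P(outcome | unexposed) = 367/1111 = 0.33033
Under exogeneity and monotonicity, PNS = p₁ − p₀.
PNS = 0.81009 − 0.33033 = 0.47976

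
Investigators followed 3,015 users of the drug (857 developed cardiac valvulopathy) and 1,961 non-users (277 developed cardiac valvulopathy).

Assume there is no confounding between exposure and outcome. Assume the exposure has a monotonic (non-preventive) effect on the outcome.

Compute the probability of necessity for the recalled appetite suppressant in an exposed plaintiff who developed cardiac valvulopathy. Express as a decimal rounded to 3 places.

PN ≈ 0.503

p₁ = P(outcome | exposed) = 857/3015 = 0.28425
p₀ = P(outcome | unexposed) = 277/1961 = 0.14125
Under exogeneity and monotonicity, PN = (p₁ − p₀) / p₁.
PN = (0.28425 − 0.14125) / 0.28425 = 0.14299 / 0.28425 ≈ 0.5031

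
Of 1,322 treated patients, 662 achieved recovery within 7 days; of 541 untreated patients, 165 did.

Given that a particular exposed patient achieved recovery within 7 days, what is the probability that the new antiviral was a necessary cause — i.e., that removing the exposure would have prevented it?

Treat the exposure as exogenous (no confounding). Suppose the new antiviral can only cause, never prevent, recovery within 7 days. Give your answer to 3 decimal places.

p₁ = P(outcome | exposed) = 662/1322 = 0.50076
p₀ = P(outcome | unexposed) = 165/541 = 0.30499
Under exogeneity and monotonicity, PN = (p₁ − p₀) / p₁.
PN = (0.50076 − 0.30499) / 0.50076 = 0.19577 / 0.50076 ≈ 0.3909

PN ≈ 0.391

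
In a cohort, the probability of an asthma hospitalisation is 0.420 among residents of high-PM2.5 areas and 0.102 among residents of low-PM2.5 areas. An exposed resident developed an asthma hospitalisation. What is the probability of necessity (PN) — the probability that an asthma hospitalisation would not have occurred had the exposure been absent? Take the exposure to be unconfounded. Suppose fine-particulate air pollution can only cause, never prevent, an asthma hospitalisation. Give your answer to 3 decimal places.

PN ≈ 0.757

Let p₁ = 0.42, p₀ = 0.102.
Under exogeneity and monotonicity, PN = (p₁ − p₀) / p₁.
PN = (0.42 − 0.102) / 0.42 = 0.318 / 0.42 ≈ 0.7571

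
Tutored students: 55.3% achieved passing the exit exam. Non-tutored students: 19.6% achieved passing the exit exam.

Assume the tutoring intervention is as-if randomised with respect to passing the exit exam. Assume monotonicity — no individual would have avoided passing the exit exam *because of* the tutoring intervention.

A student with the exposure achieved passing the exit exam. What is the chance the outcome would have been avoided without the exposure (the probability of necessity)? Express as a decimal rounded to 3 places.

p₁ = 0.553, p₀ = 0.196.
Under exogeneity and monotonicity, PN = (p₁ − p₀) / p₁.
PN = (0.553 − 0.196) / 0.553 = 0.357 / 0.553 ≈ 0.6456

PN ≈ 0.646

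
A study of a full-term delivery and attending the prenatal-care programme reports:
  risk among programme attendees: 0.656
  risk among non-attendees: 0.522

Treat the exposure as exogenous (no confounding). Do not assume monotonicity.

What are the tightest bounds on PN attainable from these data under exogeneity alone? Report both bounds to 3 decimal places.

Let p₁ = 0.656, p₀ = 0.522.
Under exogeneity alone the bounds on PN are max{0,(p₁−p₀)/p₁} ≤ PN ≤ min{1,(1−p₀)/p₁}.
  lower = (p₁ − p₀)/p₁ = 0.134 / 0.656 ≈ 0.2043
  upper = min{1, (1 − p₀)/p₁} = 0.478 / 0.656 ≈ 0.7287

0.204 ≤ PN ≤ 0.729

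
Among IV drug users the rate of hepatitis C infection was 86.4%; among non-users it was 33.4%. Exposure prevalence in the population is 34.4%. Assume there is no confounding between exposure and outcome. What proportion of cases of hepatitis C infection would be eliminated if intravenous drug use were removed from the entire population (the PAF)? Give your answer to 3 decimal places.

PAF ≈ 0.353

p₁ = 0.864, p₀ = 0.334.
Overall risk P(Y=1) = π·p₁ + (1−π)·p₀ = 0.344×0.864 + 0.656×0.334 = 0.51632.
Under exogeneity, PAF = [P(Y=1) − p₀] / P(Y=1).
PAF = (0.51632 − 0.334) / 0.51632 ≈ 0.3531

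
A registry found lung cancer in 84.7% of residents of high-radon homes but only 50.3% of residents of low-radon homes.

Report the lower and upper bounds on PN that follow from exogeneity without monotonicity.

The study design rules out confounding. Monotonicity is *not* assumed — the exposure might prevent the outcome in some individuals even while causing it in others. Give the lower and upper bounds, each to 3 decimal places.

0.406 ≤ PN ≤ 0.587

p₁ = 0.847, p₀ = 0.503.
Under exogeneity alone the bounds on PN are max{0,(p₁−p₀)/p₁} ≤ PN ≤ min{1,(1−p₀)/p₁}.
  lower = (p₁ − p₀)/p₁ = 0.344 / 0.847 ≈ 0.4061
  upper = min{1, (1 − p₀)/p₁} = 0.497 / 0.847 ≈ 0.5868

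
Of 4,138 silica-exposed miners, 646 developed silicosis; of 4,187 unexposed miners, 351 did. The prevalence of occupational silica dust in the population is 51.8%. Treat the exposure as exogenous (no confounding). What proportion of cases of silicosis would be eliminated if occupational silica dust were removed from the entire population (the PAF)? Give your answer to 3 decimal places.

p₁ = P(outcome | exposed) = 646/4138 = 0.15611
p₀ = P(outcome | unexposed) = 351/4187 = 0.083831
Overall risk P(Y=1) = π·p₁ + (1−π)·p₀ = 0.518×0.15611 + 0.482×0.083831 = 0.12127.
Under exogeneity, PAF = [P(Y=1) − p₀] / P(Y=1).
PAF = (0.12127 − 0.083831) / 0.12127 ≈ 0.3087

PAF ≈ 0.309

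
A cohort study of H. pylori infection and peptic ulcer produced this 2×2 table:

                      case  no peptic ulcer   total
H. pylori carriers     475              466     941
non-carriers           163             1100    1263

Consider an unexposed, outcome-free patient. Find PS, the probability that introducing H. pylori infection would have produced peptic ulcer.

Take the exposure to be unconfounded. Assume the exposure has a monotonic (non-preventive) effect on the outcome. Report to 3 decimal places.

p₁ = P(outcome | exposed) = 475/941 = 0.50478
p₀ = P(outcome | unexposed) = 163/1263 = 0.12906
Under exogeneity and monotonicity, PS = (p₁ − p₀)/(1 − p₀).
PS = (0.50478 − 0.12906) / 0.87094 ≈ 0.4314

PS ≈ 0.431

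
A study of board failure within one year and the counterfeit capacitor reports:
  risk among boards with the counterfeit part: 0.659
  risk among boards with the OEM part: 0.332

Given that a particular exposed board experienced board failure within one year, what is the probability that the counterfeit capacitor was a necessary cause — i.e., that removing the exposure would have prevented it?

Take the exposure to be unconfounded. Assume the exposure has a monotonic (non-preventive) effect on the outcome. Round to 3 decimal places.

PN ≈ 0.496

Let p₁ = 0.659, p₀ = 0.332.
Under exogeneity and monotonicity, PN = (p₁ − p₀) / p₁.
PN = (0.659 − 0.332) / 0.659 = 0.327 / 0.659 ≈ 0.4962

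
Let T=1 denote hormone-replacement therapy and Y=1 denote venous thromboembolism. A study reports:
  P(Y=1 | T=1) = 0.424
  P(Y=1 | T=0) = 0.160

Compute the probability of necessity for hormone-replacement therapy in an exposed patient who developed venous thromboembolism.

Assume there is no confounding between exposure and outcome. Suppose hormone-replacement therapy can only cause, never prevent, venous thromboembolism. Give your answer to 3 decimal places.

Let p₁ = 0.424, p₀ = 0.16.
Under exogeneity and monotonicity, PN = (p₁ − p₀) / p₁.
PN = (0.424 − 0.16) / 0.424 = 0.264 / 0.424 ≈ 0.6226

PN ≈ 0.623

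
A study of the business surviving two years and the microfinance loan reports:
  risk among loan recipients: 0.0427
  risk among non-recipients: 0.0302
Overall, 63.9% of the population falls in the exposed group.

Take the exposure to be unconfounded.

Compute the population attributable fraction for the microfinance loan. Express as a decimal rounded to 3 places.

PAF ≈ 0.209

Let p₁ = 0.0427, p₀ = 0.0302.
Overall risk P(Y=1) = π·p₁ + (1−π)·p₀ = 0.639×0.0427 + 0.361×0.0302 = 0.038187.
Under exogeneity, PAF = [P(Y=1) − p₀] / P(Y=1).
PAF = (0.038187 − 0.0302) / 0.038187 ≈ 0.2092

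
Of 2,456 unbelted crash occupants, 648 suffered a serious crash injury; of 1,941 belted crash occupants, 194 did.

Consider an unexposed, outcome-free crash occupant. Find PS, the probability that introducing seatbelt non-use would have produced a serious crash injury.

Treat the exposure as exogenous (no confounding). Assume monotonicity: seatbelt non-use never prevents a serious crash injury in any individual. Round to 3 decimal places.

p₁ = P(outcome | exposed) = 648/2456 = 0.26384
p₀ = P(outcome | unexposed) = 194/1941 = 0.099948
Under exogeneity and monotonicity, PS = (p₁ − p₀) / (1 − p₀).
PS = (0.26384 − 0.099948) / (1 − 0.099948) = 0.1639 / 0.90005 ≈ 0.1821

PS ≈ 0.182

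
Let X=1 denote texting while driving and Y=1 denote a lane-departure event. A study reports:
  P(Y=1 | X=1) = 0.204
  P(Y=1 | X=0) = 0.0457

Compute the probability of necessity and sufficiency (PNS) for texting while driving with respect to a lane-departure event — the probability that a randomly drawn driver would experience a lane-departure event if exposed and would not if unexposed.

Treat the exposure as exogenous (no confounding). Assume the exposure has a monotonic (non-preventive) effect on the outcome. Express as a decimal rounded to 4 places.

PNS ≈ 0.1583

Let p₁ = 0.204, p₀ = 0.0457.
Under exogeneity and monotonicity, PNS = p₁ − p₀.
PNS = 0.204 − 0.0457 = 0.1583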